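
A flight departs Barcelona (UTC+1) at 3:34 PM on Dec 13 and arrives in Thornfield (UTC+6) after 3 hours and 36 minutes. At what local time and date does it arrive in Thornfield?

Thornfield is 5:00 ahead of Barcelona.
After 3 hours 36 minutes it is 7:10 PM in Barcelona.
Shift by the zone difference: 7:10 PM + 5:00 = 12:10 AM on Dec 14 in Thornfield.

12:10 AM on December 14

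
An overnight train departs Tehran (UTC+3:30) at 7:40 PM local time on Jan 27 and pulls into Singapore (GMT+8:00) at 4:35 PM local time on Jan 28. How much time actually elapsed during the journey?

Departure in UTC: 7:40 PM − 3:30 = 4:10 PM on Jan 27.
Arrival in UTC: 4:35 PM − 8:00 = 8:35 AM on Jan 28.
Elapsed = 8:35 AM − 4:10 PM (+1 day) = 16 hours 25 minutes.

16 hours 25 minutes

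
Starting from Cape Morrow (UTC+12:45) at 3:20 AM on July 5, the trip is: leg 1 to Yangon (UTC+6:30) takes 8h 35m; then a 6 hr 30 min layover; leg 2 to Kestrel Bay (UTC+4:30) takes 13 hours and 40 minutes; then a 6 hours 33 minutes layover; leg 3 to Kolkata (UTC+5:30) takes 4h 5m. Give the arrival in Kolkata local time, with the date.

11:28 AM on July 6

Convert departure to UTC: 3:20 AM − 12:45 = 2:35 PM UTC on Jul 4.
Add 8 hours and 35 minutes leg 1 → 11:10 PM UTC.
Add 6 hours and 30 minutes layover in Yangon → 5:40 AM UTC (Jul 5).
Add 13 hours and 40 minutes leg 2 → 7:20 PM UTC.
Add 6 hours 33 minutes layover in Kestrel Bay → 1:53 AM UTC (Jul 6).
Add 4 hours 5 minutes leg 3 → 5:58 AM UTC.
Kolkata is UTC+5:30, so local arrival = 5:58 AM + 5:30 = 11:28 AM on Jul 6.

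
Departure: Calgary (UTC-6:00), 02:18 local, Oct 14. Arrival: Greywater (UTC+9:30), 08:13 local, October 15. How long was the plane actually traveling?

Departure in UTC: 02:18 + 6:00 = 08:18 on Oct 14.
Arrival in UTC: 08:13 − 9:30 = 22:43 on Oct 14.
Elapsed = 22:43 − 08:18 = 14 hours 25 minutes.

14 hours 25 minutes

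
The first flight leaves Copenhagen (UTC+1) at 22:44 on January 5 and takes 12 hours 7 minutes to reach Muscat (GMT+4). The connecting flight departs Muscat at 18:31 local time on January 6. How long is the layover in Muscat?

4 hours 40 minutes

Convert departure to UTC: 22:44 − 1:00 = 21:44 UTC on Jan 5.
Add 12 hours and 7 minutes flight time → 09:51 UTC (Jan 6).
Muscat is UTC+4:00, so local arrival = 09:51 + 4:00 = 13:51 on Jan 6.
Layover = 18:31 − 13:51 = 4 hours 40 minutes.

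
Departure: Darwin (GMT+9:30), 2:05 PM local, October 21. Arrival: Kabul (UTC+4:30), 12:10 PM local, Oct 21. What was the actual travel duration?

Departure in UTC: 2:05 PM − 9:30 = 4:35 AM on Oct 21.
Arrival in UTC: 12:10 PM − 4:30 = 7:40 AM on Oct 21.
Elapsed = 7:40 AM − 4:35 AM = 3 hours 5 minutes.

3 hours 5 minutes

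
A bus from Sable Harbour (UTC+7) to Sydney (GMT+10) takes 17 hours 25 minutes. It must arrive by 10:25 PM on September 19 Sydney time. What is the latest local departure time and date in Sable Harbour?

2:00 AM on September 19

Target arrival in UTC: 10:25 PM − 10:00 = 12:25 PM on Sep 19.
Subtract 17 hours and 25 minutes → departure 7:00 PM UTC on Sep 18.
Sable Harbour is UTC+7:00: 7:00 PM + 7:00 = 2:00 AM on Sep 19.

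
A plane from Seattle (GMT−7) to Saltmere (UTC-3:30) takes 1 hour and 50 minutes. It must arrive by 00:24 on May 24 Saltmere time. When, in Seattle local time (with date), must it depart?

19:04 on May 23

Target arrival in UTC: 00:24 + 3:30 = 03:54 on May 24.
Subtract 1 hour and 50 minutes → departure 02:04 UTC on May 24.
Seattle is UTC−7:00: 02:04 − 7:00 = 19:04 on May 23.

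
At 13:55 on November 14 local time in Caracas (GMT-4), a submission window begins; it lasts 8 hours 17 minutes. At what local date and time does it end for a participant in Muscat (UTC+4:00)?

06:12 on Nov 15

Convert start to UTC: 13:55 + 4:00 = 17:55 UTC on Nov 14.
Add 8 hours and 17 minutes duration → 02:12 UTC (Nov 15).
Muscat is UTC+4:00, so local end time = 02:12 + 4:00 = 06:12 on Nov 15.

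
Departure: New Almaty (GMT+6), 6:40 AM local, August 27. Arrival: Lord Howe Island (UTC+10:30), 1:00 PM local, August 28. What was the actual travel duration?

Departure in UTC: 6:40 AM − 6:00 = 12:40 AM on Aug 27.
Arrival in UTC: 1:00 PM − 10:30 = 2:30 AM on Aug 28.
Elapsed = 2:30 AM − 12:40 AM (+1 day) = 25 hours 50 minutes.

25 hours 50 minutes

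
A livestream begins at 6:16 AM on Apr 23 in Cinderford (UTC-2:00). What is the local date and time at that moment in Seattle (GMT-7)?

Seattle is 5:00 behind Cinderford.
Shift by the zone difference: 6:16 AM − 5:00 = 1:16 AM on Apr 23 in Seattle.

1:16 AM on Apr 23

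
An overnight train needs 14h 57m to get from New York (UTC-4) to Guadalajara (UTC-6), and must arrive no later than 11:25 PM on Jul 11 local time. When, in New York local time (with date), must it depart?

10:28 AM on July 11

Target arrival in UTC: 11:25 PM + 6:00 = 5:25 AM on Jul 12.
Subtract 14 hours and 57 minutes → departure 2:28 PM UTC on Jul 11.
New York is UTC−4:00: 2:28 PM − 4:00 = 10:28 AM on Jul 11.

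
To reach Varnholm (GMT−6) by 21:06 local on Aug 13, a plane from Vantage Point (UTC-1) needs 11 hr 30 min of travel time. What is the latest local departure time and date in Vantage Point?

Target arrival in UTC: 21:06 + 6:00 = 03:06 on Aug 14.
Subtract 11 hours and 30 minutes → departure 15:36 UTC on Aug 13.
Vantage Point is UTC−1:00: 15:36 − 1:00 = 14:36 on Aug 13.

14:36 on Aug 13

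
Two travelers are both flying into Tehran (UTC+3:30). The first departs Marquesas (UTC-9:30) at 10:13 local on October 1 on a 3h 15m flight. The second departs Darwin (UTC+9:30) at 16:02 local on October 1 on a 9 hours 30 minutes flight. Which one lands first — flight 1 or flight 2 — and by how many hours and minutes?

the second, by 6 hours 56 minutes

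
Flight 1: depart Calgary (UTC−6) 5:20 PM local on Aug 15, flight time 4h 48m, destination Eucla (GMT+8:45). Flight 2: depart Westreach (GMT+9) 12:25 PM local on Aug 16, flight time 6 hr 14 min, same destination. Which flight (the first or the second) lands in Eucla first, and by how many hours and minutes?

Flight 1 in UTC: 5:20 PM + 6:00 = 11:20 PM on Aug 15.
+4 hours and 48 minutes → arrive 4:08 AM UTC on Aug 16.
Flight 2 in UTC: 12:25 PM − 9:00 = 3:25 AM on Aug 16.
+6 hours and 14 minutes → arrive 9:39 AM UTC on Aug 16.
Flight 1 lands earlier by 5 hours 31 minutes.

the first, by 5 hours 31 minutes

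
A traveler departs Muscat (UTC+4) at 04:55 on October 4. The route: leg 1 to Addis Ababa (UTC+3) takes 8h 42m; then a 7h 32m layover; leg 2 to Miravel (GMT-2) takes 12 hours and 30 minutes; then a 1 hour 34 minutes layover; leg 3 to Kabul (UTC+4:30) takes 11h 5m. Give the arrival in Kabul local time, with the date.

22:48 on October 5

Convert departure to UTC: 04:55 − 4:00 = 00:55 UTC on Oct 4.
Add 8 hours 42 minutes leg 1 → 09:37 UTC.
Add 7 hours and 32 minutes layover in Addis Ababa → 17:09 UTC.
Add 12 hours and 30 minutes leg 2 → 05:39 UTC (Oct 5).
Add 1 hour and 34 minutes layover in Miravel → 07:13 UTC.
Add 11 hours and 5 minutes leg 3 → 18:18 UTC.
Kabul is UTC+4:30, so local arrival = 18:18 + 4:30 = 22:48 on Oct 5.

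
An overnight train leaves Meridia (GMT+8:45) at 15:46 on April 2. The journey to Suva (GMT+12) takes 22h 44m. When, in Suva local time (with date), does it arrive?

17:45 on April 3

Convert departure to UTC: 15:46 − 8:45 = 07:01 UTC on Apr 2.
Add 22 hours 44 minutes travel time → 05:45 UTC (Apr 3).
Suva is UTC+12:00, so local arrival = 05:45 + 12:00 = 17:45 on Apr 3.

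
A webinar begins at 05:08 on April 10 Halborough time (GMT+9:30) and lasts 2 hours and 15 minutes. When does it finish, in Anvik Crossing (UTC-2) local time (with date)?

Convert start to UTC: 05:08 − 9:30 = 19:38 UTC on Apr 9.
Add 2 hours and 15 minutes duration → 21:53 UTC.
Anvik Crossing is UTC−2:00, so local end time = 21:53 − 2:00 = 19:53 on Apr 9.

19:53 on Apr 9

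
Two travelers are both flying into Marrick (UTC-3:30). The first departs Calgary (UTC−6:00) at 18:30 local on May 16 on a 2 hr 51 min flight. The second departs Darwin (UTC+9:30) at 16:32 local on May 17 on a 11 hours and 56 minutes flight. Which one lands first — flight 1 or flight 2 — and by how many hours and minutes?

the first, by 15 hours 37 minutes

Flight 1 in UTC: 18:30 + 6:00 = 00:30 on May 17.
+2 hours and 51 minutes → arrive 03:21 UTC on May 17.
Flight 2 in UTC: 16:32 − 9:30 = 07:02 on May 17.
+11 hours 56 minutes → arrive 18:58 UTC on May 17.
Flight 1 lands earlier by 15 hours 37 minutes.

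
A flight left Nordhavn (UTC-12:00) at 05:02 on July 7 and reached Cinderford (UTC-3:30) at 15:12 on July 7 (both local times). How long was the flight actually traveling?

1 hour 40 minutes

Departure in UTC: 05:02 + 12:00 = 17:02 on Jul 7.
Arrival in UTC: 15:12 + 3:30 = 18:42 on Jul 7.
Elapsed = 18:42 − 17:02 = 1 hour 40 minutes.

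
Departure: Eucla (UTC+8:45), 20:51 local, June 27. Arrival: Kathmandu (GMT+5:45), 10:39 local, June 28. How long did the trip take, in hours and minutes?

Kathmandu is 3:00 behind Eucla.
Clock-face elapsed time (ignoring zones) is 13 hours 48 minutes.
Actual elapsed = 13 hours 48 minutes + 3:00 = 16 hours 48 minutes.

16 hours 48 minutes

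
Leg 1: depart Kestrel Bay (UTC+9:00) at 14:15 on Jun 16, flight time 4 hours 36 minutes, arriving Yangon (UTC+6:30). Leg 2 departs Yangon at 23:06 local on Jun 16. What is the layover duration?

Convert departure to UTC: 14:15 − 9:00 = 05:15 UTC on Jun 16.
Add 4 hours 36 minutes flight time → 09:51 UTC.
Yangon is UTC+6:30, so local arrival = 09:51 + 6:30 = 16:21 on Jun 16.
Layover = 23:06 − 16:21 = 6 hours 45 minutes.

6 hours 45 minutes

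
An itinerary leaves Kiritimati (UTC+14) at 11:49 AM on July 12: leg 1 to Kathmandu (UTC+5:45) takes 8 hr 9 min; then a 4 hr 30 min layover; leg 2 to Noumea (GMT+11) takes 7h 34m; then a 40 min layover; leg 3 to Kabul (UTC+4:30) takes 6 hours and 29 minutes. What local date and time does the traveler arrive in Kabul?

5:41 AM on July 13

Convert departure to UTC: 11:49 AM − 14:00 = 9:49 PM UTC on Jul 11.
Add 8 hours 9 minutes leg 1 → 5:58 AM UTC (Jul 12).
Add 4 hours 30 minutes layover in Kathmandu → 10:28 AM UTC.
Add 7 hours 34 minutes leg 2 → 6:02 PM UTC.
Add 40 minutes layover in Noumea → 6:42 PM UTC.
Add 6 hours 29 minutes leg 3 → 1:11 AM UTC (Jul 13).
Kabul is UTC+4:30, so local arrival = 1:11 AM + 4:30 = 5:41 AM on Jul 13.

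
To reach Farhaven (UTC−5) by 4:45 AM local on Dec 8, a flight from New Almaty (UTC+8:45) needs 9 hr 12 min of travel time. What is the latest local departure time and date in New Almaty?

Target arrival in UTC: 4:45 AM + 5:00 = 9:45 AM on Dec 8.
Subtract 9 hours and 12 minutes → departure 12:33 AM UTC on Dec 8.
New Almaty is UTC+8:45: 12:33 AM + 8:45 = 9:18 AM on Dec 8.

9:18 AM on December 8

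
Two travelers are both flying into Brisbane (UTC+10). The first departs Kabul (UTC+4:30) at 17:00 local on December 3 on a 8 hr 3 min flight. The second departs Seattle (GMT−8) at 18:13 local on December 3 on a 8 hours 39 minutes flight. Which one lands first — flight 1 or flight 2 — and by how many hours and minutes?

the first, by 14 hours 19 minutes

Flight 1 in UTC: 17:00 − 4:30 = 12:30 on Dec 3.
+8 hours and 3 minutes → arrive 20:33 UTC on Dec 3.
Flight 2 in UTC: 18:13 + 8:00 = 02:13 on Dec 4.
+8 hours and 39 minutes → arrive 10:52 UTC on Dec 4.
Flight 1 lands earlier by 14 hours 19 minutes.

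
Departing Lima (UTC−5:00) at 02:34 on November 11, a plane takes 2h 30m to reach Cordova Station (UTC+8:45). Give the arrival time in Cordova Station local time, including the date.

18:49 on November 11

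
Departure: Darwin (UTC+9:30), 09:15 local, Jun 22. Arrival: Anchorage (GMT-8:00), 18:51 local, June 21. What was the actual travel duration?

Departure in UTC: 09:15 − 9:30 = 23:45 on Jun 21.
Arrival in UTC: 18:51 + 8:00 = 02:51 on Jun 22.
Elapsed = 02:51 − 23:45 (+1 day) = 3 hours 6 minutes.

3 hours 6 minutes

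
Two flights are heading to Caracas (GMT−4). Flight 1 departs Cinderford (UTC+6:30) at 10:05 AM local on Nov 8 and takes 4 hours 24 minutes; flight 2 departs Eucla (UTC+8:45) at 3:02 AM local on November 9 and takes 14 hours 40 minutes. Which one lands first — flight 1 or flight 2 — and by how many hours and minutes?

the first, by 24 hours 58 minutes

Flight 1 in UTC: 10:05 AM − 6:30 = 3:35 AM on Nov 8.
+4 hours 24 minutes → arrive 7:59 AM UTC on Nov 8.
Flight 2 in UTC: 3:02 AM − 8:45 = 6:17 PM on Nov 8.
+14 hours 40 minutes → arrive 8:57 AM UTC on Nov 9.
Flight 1 lands earlier by 24 hours 58 minutes.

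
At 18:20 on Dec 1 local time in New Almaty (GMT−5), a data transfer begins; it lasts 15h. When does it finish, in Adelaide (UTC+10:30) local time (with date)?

00:50 on Dec 3

Convert start to UTC: 18:20 + 5:00 = 23:20 UTC on Dec 1.
Add 15 hours duration → 14:20 UTC (Dec 2).
Adelaide is UTC+10:30, so local end time = 14:20 + 10:30 = 00:50 on Dec 3.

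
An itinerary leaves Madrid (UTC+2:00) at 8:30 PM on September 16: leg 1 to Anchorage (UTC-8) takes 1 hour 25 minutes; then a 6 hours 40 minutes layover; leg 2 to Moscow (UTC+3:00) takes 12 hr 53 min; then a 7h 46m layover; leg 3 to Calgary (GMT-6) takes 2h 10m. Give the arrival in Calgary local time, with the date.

Convert departure to UTC: 8:30 PM − 2:00 = 6:30 PM UTC on Sep 16.
Add 1 hour 25 minutes leg 1 → 7:55 PM UTC.
Add 6 hours and 40 minutes layover in Anchorage → 2:35 AM UTC (Sep 17).
Add 12 hours and 53 minutes leg 2 → 3:28 PM UTC.
Add 7 hours 46 minutes layover in Moscow → 11:14 PM UTC.
Add 2 hours and 10 minutes leg 3 → 1:24 AM UTC (Sep 18).
Calgary is UTC−6:00, so local arrival = 1:24 AM − 6:00 = 7:24 PM on Sep 17.

7:24 PM on September 17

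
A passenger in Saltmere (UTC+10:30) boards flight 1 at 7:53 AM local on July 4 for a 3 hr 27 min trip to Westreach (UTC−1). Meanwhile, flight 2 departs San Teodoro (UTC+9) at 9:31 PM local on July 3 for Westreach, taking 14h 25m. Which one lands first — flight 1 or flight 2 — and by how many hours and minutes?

Flight 1 in UTC: 7:53 AM − 10:30 = 9:23 PM on Jul 3.
+3 hours 27 minutes → arrive 12:50 AM UTC on Jul 4.
Flight 2 in UTC: 9:31 PM − 9:00 = 12:31 PM on Jul 3.
+14 hours and 25 minutes → arrive 2:56 AM UTC on Jul 4.
Flight 1 lands earlier by 2 hours 6 minutes.

the first, by 2 hours 6 minutes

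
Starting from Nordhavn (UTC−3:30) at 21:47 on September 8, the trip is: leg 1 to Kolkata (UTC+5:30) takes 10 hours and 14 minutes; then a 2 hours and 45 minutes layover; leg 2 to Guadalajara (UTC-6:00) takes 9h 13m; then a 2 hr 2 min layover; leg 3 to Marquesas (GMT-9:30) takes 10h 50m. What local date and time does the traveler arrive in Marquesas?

02:51 on Sep 10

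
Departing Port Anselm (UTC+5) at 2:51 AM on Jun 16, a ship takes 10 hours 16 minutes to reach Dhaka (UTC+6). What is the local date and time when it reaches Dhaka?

Convert departure to UTC: 2:51 AM − 5:00 = 9:51 PM UTC on Jun 15.
Add 10 hours and 16 minutes travel time → 8:07 AM UTC (Jun 16).
Dhaka is UTC+6:00, so local arrival = 8:07 AM + 6:00 = 2:07 PM on Jun 16.

2:07 PM on Jun 16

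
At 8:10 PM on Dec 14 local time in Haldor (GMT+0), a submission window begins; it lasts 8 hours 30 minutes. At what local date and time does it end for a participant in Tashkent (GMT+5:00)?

Haldor is at UTC+0, so start is already 8:10 PM UTC on Dec 14.
Add 8 hours 30 minutes duration → 4:40 AM UTC (Dec 15).
Tashkent is UTC+5:00, so local end time = 4:40 AM + 5:00 = 9:40 AM on Dec 15.

9:40 AM on December 15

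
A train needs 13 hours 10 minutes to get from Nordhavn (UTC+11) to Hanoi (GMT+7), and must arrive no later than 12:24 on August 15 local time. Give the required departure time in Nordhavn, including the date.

03:14 on August 15

Target arrival in UTC: 12:24 − 7:00 = 05:24 on Aug 15.
Subtract 13 hours and 10 minutes → departure 16:14 UTC on Aug 14.
Nordhavn is UTC+11:00: 16:14 + 11:00 = 03:14 on Aug 15.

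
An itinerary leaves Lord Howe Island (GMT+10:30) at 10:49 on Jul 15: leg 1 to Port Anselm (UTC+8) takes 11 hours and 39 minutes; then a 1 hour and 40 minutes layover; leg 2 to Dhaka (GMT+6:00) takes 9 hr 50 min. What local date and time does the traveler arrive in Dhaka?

05:28 on Jul 16

Convert departure to UTC: 10:49 − 10:30 = 00:19 UTC on Jul 15.
Add 11 hours and 39 minutes leg 1 → 11:58 UTC.
Add 1 hour and 40 minutes layover in Port Anselm → 13:38 UTC.
Add 9 hours and 50 minutes leg 2 → 23:28 UTC.
Dhaka is UTC+6:00, so local arrival = 23:28 + 6:00 = 05:28 on Jul 16.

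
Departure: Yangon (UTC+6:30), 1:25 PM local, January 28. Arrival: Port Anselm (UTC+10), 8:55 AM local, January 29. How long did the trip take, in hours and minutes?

16 hours

Departure in UTC: 1:25 PM − 6:30 = 6:55 AM on Jan 28.
Arrival in UTC: 8:55 AM − 10:00 = 10:55 PM on Jan 28.
Elapsed = 10:55 PM − 6:55 AM = 16 hours.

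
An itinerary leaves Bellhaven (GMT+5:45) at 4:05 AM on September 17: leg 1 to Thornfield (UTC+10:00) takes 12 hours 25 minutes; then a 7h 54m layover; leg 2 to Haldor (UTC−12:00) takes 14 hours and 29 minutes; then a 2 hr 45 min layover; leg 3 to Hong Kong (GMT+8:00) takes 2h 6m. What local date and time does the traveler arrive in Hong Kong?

Convert departure to UTC: 4:05 AM − 5:45 = 10:20 PM UTC on Sep 16.
Add 12 hours and 25 minutes leg 1 → 10:45 AM UTC (Sep 17).
Add 7 hours 54 minutes layover in Thornfield → 6:39 PM UTC.
Add 14 hours and 29 minutes leg 2 → 9:08 AM UTC (Sep 18).
Add 2 hours and 45 minutes layover in Haldor → 11:53 AM UTC.
Add 2 hours 6 minutes leg 3 → 1:59 PM UTC.
Hong Kong is UTC+8:00, so local arrival = 1:59 PM + 8:00 = 9:59 PM on Sep 18.

9:59 PM on September 18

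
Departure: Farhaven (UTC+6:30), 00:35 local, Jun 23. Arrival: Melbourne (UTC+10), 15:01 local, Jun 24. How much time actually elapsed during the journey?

34 hours 56 minutes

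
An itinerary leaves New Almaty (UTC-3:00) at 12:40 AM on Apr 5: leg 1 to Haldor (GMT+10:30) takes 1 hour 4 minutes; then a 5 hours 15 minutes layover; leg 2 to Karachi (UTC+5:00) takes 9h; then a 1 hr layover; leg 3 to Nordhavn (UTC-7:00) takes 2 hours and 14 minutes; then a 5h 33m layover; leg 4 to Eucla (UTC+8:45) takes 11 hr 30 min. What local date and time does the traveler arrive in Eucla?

12:01 AM on April 7

Convert departure to UTC: 12:40 AM + 3:00 = 3:40 AM UTC on Apr 5.
Add 1 hour and 4 minutes leg 1 → 4:44 AM UTC.
Add 5 hours 15 minutes layover in Haldor → 9:59 AM UTC.
Add 9 hours leg 2 → 6:59 PM UTC.
Add 1 hour layover in Karachi → 7:59 PM UTC.
Add 2 hours and 14 minutes leg 3 → 10:13 PM UTC.
Add 5 hours 33 minutes layover in Nordhavn → 3:46 AM UTC (Apr 6).
Add 11 hours and 30 minutes leg 4 → 3:16 PM UTC.
Eucla is UTC+8:45, so local arrival = 3:16 PM + 8:45 = 12:01 AM on Apr 7.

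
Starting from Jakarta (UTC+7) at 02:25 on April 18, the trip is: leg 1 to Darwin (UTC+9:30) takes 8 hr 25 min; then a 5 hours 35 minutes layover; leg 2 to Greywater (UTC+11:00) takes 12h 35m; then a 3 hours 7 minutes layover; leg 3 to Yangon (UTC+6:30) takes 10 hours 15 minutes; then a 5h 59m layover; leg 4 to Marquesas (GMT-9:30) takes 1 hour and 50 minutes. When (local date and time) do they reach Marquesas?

09:41 on April 19

Convert departure to UTC: 02:25 − 7:00 = 19:25 UTC on Apr 17.
Add 8 hours 25 minutes leg 1 → 03:50 UTC (Apr 18).
Add 5 hours and 35 minutes layover in Darwin → 09:25 UTC.
Add 12 hours 35 minutes leg 2 → 22:00 UTC.
Add 3 hours and 7 minutes layover in Greywater → 01:07 UTC (Apr 19).
Add 10 hours 15 minutes leg 3 → 11:22 UTC.
Add 5 hours and 59 minutes layover in Yangon → 17:21 UTC.
Add 1 hour 50 minutes leg 4 → 19:11 UTC.
Marquesas is UTC−9:30, so local arrival = 19:11 − 9:30 = 09:41 on Apr 19.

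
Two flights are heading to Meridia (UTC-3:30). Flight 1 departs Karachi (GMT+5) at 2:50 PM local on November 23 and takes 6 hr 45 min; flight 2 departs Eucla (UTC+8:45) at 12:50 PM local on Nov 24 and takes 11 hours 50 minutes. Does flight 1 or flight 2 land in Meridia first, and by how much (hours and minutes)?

the first, by 23 hours 20 minutes

Flight 1 in UTC: 2:50 PM − 5:00 = 9:50 AM on Nov 23.
+6 hours and 45 minutes → arrive 4:35 PM UTC on Nov 23.
Flight 2 in UTC: 12:50 PM − 8:45 = 4:05 AM on Nov 24.
+11 hours and 50 minutes → arrive 3:55 PM UTC on Nov 24.
Flight 1 lands earlier by 23 hours 20 minutes.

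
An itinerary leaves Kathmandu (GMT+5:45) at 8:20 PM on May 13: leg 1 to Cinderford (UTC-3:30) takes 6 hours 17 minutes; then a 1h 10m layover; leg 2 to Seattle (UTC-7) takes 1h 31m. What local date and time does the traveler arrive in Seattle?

4:33 PM on May 13

Convert departure to UTC: 8:20 PM − 5:45 = 2:35 PM UTC on May 13.
Add 6 hours 17 minutes leg 1 → 8:52 PM UTC.
Add 1 hour 10 minutes layover in Cinderford → 10:02 PM UTC.
Add 1 hour 31 minutes leg 2 → 11:33 PM UTC.
Seattle is UTC−7:00, so local arrival = 11:33 PM − 7:00 = 4:33 PM on May 13.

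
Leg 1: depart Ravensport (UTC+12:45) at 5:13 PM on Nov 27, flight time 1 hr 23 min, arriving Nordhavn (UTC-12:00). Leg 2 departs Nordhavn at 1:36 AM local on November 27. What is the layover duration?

Convert departure to UTC: 5:13 PM − 12:45 = 4:28 AM UTC on Nov 27.
Add 1 hour 23 minutes flight time → 5:51 AM UTC.
Nordhavn is UTC−12:00, so local arrival = 5:51 AM − 12:00 = 5:51 PM on Nov 26.
Layover = 1:36 AM − 5:51 PM (+1 day) = 7 hours 45 minutes.

7 hours 45 minutes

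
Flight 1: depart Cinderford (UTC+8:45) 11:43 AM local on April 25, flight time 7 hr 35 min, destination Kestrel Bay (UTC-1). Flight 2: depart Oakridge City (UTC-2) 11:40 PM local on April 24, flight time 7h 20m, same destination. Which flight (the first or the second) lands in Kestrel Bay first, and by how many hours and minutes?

Flight 1 in UTC: 11:43 AM − 8:45 = 2:58 AM on Apr 25.
+7 hours 35 minutes → arrive 10:33 AM UTC on Apr 25.
Flight 2 in UTC: 11:40 PM + 2:00 = 1:40 AM on Apr 25.
+7 hours 20 minutes → arrive 9:00 AM UTC on Apr 25.
Flight 2 lands earlier by 1 hour 33 minutes.

the second, by 1 hour 33 minutes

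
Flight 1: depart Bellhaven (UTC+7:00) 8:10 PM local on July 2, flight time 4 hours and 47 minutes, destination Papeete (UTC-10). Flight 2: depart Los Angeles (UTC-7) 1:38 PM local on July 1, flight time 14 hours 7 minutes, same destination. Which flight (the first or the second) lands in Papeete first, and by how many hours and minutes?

the second, by 7 hours 12 minutes

Flight 1 in UTC: 8:10 PM − 7:00 = 1:10 PM on Jul 2.
+4 hours and 47 minutes → arrive 5:57 PM UTC on Jul 2.
Flight 2 in UTC: 1:38 PM + 7:00 = 8:38 PM on Jul 1.
+14 hours 7 minutes → arrive 10:45 AM UTC on Jul 2.
Flight 2 lands earlier by 7 hours 12 minutes.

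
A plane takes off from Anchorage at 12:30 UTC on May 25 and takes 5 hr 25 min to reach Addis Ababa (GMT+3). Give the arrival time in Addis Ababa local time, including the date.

20:55 on May 25

Departure is given in UTC: 12:30 on May 25.
Add 5 hours 25 minutes → 17:55 UTC.
Addis Ababa is UTC+3:00: 17:55 + 3:00 = 20:55 on May 25.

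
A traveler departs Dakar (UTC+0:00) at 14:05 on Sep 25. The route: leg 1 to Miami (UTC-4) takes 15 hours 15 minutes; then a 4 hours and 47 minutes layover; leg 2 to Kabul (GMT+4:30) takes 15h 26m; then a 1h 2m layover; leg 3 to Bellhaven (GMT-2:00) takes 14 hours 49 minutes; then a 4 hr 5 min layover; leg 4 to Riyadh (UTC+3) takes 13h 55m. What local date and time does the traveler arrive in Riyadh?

14:24 on Sep 28

Dakar is at UTC+0, so departure is already 14:05 UTC on Sep 25.
Add 15 hours and 15 minutes leg 1 → 05:20 UTC (Sep 26).
Add 4 hours and 47 minutes layover in Miami → 10:07 UTC.
Add 15 hours 26 minutes leg 2 → 01:33 UTC (Sep 27).
Add 1 hour and 2 minutes layover in Kabul → 02:35 UTC.
Add 14 hours 49 minutes leg 3 → 17:24 UTC.
Add 4 hours 5 minutes layover in Bellhaven → 21:29 UTC.
Add 13 hours 55 minutes leg 4 → 11:24 UTC (Sep 28).
Riyadh is UTC+3:00, so local arrival = 11:24 + 3:00 = 14:24 on Sep 28.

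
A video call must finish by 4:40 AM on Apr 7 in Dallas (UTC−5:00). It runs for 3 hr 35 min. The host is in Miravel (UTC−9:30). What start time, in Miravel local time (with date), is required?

8:35 PM on April 6

Target end time in UTC: 4:40 AM + 5:00 = 9:40 AM on Apr 7.
Subtract 3 hours 35 minutes → start 6:05 AM UTC on Apr 7.
Miravel is UTC−9:30: 6:05 AM − 9:30 = 8:35 PM on Apr 6.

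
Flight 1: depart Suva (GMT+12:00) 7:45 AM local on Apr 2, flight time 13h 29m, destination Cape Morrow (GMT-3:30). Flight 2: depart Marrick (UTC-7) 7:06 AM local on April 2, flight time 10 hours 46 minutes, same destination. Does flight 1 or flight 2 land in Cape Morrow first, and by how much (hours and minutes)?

Flight 1 in UTC: 7:45 AM − 12:00 = 7:45 PM on Apr 1.
+13 hours 29 minutes → arrive 9:14 AM UTC on Apr 2.
Flight 2 in UTC: 7:06 AM + 7:00 = 2:06 PM on Apr 2.
+10 hours 46 minutes → arrive 12:52 AM UTC on Apr 3.
Flight 1 lands earlier by 15 hours 38 minutes.

the first, by 15 hours 38 minutes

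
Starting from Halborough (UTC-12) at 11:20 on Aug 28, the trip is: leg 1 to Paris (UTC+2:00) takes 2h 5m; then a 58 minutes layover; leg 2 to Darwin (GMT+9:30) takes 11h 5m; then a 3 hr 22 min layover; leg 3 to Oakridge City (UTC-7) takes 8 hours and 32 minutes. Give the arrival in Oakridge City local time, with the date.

18:22 on August 29

Convert departure to UTC: 11:20 + 12:00 = 23:20 UTC on Aug 28.
Add 2 hours 5 minutes leg 1 → 01:25 UTC (Aug 29).
Add 58 minutes layover in Paris → 02:23 UTC.
Add 11 hours and 5 minutes leg 2 → 13:28 UTC.
Add 3 hours 22 minutes layover in Darwin → 16:50 UTC.
Add 8 hours and 32 minutes leg 3 → 01:22 UTC (Aug 30).
Oakridge City is UTC−7:00, so local arrival = 01:22 − 7:00 = 18:22 on Aug 29.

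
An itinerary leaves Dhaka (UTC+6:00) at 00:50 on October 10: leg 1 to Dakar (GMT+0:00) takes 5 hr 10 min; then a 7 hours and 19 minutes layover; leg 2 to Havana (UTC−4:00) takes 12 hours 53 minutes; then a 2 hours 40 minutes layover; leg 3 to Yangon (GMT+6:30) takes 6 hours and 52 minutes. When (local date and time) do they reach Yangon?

12:14 on Oct 11

Convert departure to UTC: 00:50 − 6:00 = 18:50 UTC on Oct 9.
Add 5 hours and 10 minutes leg 1 → 00:00 UTC (Oct 10).
Add 7 hours and 19 minutes layover in Dakar → 07:19 UTC.
Add 12 hours and 53 minutes leg 2 → 20:12 UTC.
Add 2 hours 40 minutes layover in Havana → 22:52 UTC.
Add 6 hours 52 minutes leg 3 → 05:44 UTC (Oct 11).
Yangon is UTC+6:30, so local arrival = 05:44 + 6:30 = 12:14 on Oct 11.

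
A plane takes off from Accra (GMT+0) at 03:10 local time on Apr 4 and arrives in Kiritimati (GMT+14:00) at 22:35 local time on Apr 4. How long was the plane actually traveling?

5 hours 25 minutes

Departure is already UTC: 03:10 on Apr 4.
Arrival in UTC: 22:35 − 14:00 = 08:35 on Apr 4.
Elapsed = 08:35 − 03:10 = 5 hours 25 minutes.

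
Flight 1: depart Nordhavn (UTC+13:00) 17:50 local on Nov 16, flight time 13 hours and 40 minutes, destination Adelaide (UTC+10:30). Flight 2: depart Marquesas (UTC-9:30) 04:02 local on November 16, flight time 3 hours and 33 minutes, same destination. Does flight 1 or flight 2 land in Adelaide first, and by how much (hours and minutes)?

the second, by 1 hour 25 minutes

Flight 1 in UTC: 17:50 − 13:00 = 04:50 on Nov 16.
+13 hours and 40 minutes → arrive 18:30 UTC on Nov 16.
Flight 2 in UTC: 04:02 + 9:30 = 13:32 on Nov 16.
+3 hours 33 minutes → arrive 17:05 UTC on Nov 16.
Flight 2 lands earlier by 1 hour 25 minutes.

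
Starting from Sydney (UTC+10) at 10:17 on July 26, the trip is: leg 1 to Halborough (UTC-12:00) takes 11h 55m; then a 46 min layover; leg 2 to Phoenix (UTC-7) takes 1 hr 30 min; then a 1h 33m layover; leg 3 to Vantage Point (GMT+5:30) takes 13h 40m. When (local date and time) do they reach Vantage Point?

11:11 on July 27

Convert departure to UTC: 10:17 − 10:00 = 00:17 UTC on Jul 26.
Add 11 hours and 55 minutes leg 1 → 12:12 UTC.
Add 46 minutes layover in Halborough → 12:58 UTC.
Add 1 hour and 30 minutes leg 2 → 14:28 UTC.
Add 1 hour and 33 minutes layover in Phoenix → 16:01 UTC.
Add 13 hours and 40 minutes leg 3 → 05:41 UTC (Jul 27).
Vantage Point is UTC+5:30, so local arrival = 05:41 + 5:30 = 11:11 on Jul 27.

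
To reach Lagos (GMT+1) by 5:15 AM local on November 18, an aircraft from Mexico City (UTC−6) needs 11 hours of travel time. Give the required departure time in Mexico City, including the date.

11:15 AM on Nov 17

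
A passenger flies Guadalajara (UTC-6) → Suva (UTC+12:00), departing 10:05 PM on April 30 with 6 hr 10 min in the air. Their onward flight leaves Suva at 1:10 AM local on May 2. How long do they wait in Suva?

Convert departure to UTC: 10:05 PM + 6:00 = 4:05 AM UTC on May 1.
Add 6 hours 10 minutes flight time → 10:15 AM UTC.
Suva is UTC+12:00, so local arrival = 10:15 AM + 12:00 = 10:15 PM on May 1.
Layover = 1:10 AM − 10:15 PM (+1 day) = 2 hours 55 minutes.

2 hours 55 minutes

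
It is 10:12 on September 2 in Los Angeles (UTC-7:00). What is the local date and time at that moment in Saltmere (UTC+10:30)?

In UTC: 10:12 + 7:00 = 17:12 on Sep 2.
Saltmere is UTC+10:30: 17:12 + 10:30 = 03:42 on Sep 3.

03:42 on September 3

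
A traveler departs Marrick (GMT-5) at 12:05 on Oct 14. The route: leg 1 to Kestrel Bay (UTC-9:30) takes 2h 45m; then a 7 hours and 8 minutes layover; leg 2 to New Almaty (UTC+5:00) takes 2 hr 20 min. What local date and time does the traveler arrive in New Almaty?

10:18 on October 15

Convert departure to UTC: 12:05 + 5:00 = 17:05 UTC on Oct 14.
Add 2 hours 45 minutes leg 1 → 19:50 UTC.
Add 7 hours and 8 minutes layover in Kestrel Bay → 02:58 UTC (Oct 15).
Add 2 hours 20 minutes leg 2 → 05:18 UTC.
New Almaty is UTC+5:00, so local arrival = 05:18 + 5:00 = 10:18 on Oct 15.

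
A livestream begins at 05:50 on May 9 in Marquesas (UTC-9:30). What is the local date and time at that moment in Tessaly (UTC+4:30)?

19:50 on May 9

In UTC: 05:50 + 9:30 = 15:20 on May 9.
Tessaly is UTC+4:30: 15:20 + 4:30 = 19:50 on May 9.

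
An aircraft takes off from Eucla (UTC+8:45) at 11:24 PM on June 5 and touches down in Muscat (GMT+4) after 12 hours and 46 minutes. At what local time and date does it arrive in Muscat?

7:25 AM on Jun 6

Convert departure to UTC: 11:24 PM − 8:45 = 2:39 PM UTC on Jun 5.
Add 12 hours 46 minutes travel time → 3:25 AM UTC (Jun 6).
Muscat is UTC+4:00, so local arrival = 3:25 AM + 4:00 = 7:25 AM on Jun 6.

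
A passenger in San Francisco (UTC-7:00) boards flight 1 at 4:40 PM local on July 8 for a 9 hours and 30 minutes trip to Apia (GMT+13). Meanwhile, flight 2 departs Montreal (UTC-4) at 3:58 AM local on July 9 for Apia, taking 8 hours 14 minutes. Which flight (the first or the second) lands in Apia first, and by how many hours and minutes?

Flight 1 in UTC: 4:40 PM + 7:00 = 11:40 PM on Jul 8.
+9 hours and 30 minutes → arrive 9:10 AM UTC on Jul 9.
Flight 2 in UTC: 3:58 AM + 4:00 = 7:58 AM on Jul 9.
+8 hours and 14 minutes → arrive 4:12 PM UTC on Jul 9.
Flight 1 lands earlier by 7 hours 2 minutes.

the first, by 7 hours 2 minutes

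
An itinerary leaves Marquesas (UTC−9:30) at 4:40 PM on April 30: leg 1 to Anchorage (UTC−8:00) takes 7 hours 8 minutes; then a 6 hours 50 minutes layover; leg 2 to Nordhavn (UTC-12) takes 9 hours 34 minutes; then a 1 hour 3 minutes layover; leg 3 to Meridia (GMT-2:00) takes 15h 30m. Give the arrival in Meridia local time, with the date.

Convert departure to UTC: 4:40 PM + 9:30 = 2:10 AM UTC on May 1.
Add 7 hours and 8 minutes leg 1 → 9:18 AM UTC.
Add 6 hours and 50 minutes layover in Anchorage → 4:08 PM UTC.
Add 9 hours 34 minutes leg 2 → 1:42 AM UTC (May 2).
Add 1 hour and 3 minutes layover in Nordhavn → 2:45 AM UTC.
Add 15 hours and 30 minutes leg 3 → 6:15 PM UTC.
Meridia is UTC−2:00, so local arrival = 6:15 PM − 2:00 = 4:15 PM on May 2.

4:15 PM on May 2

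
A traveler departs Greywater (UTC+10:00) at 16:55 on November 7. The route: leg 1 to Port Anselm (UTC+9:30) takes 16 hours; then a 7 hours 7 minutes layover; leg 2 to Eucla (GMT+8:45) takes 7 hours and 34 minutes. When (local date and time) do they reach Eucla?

22:21 on November 8

Convert departure to UTC: 16:55 − 10:00 = 06:55 UTC on Nov 7.
Add 16 hours leg 1 → 22:55 UTC.
Add 7 hours and 7 minutes layover in Port Anselm → 06:02 UTC (Nov 8).
Add 7 hours 34 minutes leg 2 → 13:36 UTC.
Eucla is UTC+8:45, so local arrival = 13:36 + 8:45 = 22:21 on Nov 8.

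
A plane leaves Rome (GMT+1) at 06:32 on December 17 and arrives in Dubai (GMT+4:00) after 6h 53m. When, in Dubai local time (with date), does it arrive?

Dubai is 3:00 ahead of Rome.
After 6 hours 53 minutes it is 13:25 in Rome.
Shift by the zone difference: 13:25 + 3:00 = 16:25 on Dec 17 in Dubai.

16:25 on December 17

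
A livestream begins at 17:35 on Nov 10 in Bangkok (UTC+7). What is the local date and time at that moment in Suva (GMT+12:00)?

22:35 on November 10

In UTC: 17:35 − 7:00 = 10:35 on Nov 10.
Suva is UTC+12:00: 10:35 + 12:00 = 22:35 on Nov 10.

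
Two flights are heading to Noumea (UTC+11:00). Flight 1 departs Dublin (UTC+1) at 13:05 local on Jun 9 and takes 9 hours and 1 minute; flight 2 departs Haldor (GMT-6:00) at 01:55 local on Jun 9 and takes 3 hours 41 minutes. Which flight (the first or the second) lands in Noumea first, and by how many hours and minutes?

the second, by 9 hours 30 minutes

Flight 1 in UTC: 13:05 − 1:00 = 12:05 on Jun 9.
+9 hours 1 minute → arrive 21:06 UTC on Jun 9.
Flight 2 in UTC: 01:55 + 6:00 = 07:55 on Jun 9.
+3 hours and 41 minutes → arrive 11:36 UTC on Jun 9.
Flight 2 lands earlier by 9 hours 30 minutes.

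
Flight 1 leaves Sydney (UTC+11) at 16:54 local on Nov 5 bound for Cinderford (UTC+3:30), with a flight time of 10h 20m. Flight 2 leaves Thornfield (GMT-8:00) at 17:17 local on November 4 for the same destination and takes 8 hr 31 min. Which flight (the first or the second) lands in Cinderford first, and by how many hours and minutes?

the second, by 6 hours 26 minutes

Flight 1 in UTC: 16:54 − 11:00 = 05:54 on Nov 5.
+10 hours and 20 minutes → arrive 16:14 UTC on Nov 5.
Flight 2 in UTC: 17:17 + 8:00 = 01:17 on Nov 5.
+8 hours and 31 minutes → arrive 09:48 UTC on Nov 5.
Flight 2 lands earlier by 6 hours 26 minutes.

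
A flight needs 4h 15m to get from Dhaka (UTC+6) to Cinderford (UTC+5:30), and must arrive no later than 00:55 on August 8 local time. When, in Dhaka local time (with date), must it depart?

21:10 on Aug 7

Target arrival in UTC: 00:55 − 5:30 = 19:25 on Aug 7.
Subtract 4 hours and 15 minutes → departure 15:10 UTC on Aug 7.
Dhaka is UTC+6:00: 15:10 + 6:00 = 21:10 on Aug 7.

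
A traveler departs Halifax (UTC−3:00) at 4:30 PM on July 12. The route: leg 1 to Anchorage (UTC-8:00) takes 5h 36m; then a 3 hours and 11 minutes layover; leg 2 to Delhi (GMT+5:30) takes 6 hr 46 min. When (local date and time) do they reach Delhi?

Convert departure to UTC: 4:30 PM + 3:00 = 7:30 PM UTC on Jul 12.
Add 5 hours 36 minutes leg 1 → 1:06 AM UTC (Jul 13).
Add 3 hours and 11 minutes layover in Anchorage → 4:17 AM UTC.
Add 6 hours and 46 minutes leg 2 → 11:03 AM UTC.
Delhi is UTC+5:30, so local arrival = 11:03 AM + 5:30 = 4:33 PM on Jul 13.

4:33 PM on Jul 13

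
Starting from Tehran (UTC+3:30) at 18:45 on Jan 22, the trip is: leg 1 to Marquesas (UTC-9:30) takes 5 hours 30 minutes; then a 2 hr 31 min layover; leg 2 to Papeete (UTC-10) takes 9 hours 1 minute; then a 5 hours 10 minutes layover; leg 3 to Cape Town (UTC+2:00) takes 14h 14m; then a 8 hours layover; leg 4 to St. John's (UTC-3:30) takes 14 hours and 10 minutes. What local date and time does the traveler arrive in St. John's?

22:21 on January 24

Convert departure to UTC: 18:45 − 3:30 = 15:15 UTC on Jan 22.
Add 5 hours 30 minutes leg 1 → 20:45 UTC.
Add 2 hours 31 minutes layover in Marquesas → 23:16 UTC.
Add 9 hours and 1 minute leg 2 → 08:17 UTC (Jan 23).
Add 5 hours 10 minutes layover in Papeete → 13:27 UTC.
Add 14 hours 14 minutes leg 3 → 03:41 UTC (Jan 24).
Add 8 hours layover in Cape Town → 11:41 UTC.
Add 14 hours and 10 minutes leg 4 → 01:51 UTC (Jan 25).
St. John's is UTC−3:30, so local arrival = 01:51 − 3:30 = 22:21 on Jan 24.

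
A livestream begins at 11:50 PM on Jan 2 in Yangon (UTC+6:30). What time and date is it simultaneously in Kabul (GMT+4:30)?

9:50 PM on January 2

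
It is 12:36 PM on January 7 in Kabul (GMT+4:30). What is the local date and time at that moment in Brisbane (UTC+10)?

In UTC: 12:36 PM − 4:30 = 8:06 AM on Jan 7.
Brisbane is UTC+10:00: 8:06 AM + 10:00 = 6:06 PM on Jan 7.

6:06 PM on Jan 7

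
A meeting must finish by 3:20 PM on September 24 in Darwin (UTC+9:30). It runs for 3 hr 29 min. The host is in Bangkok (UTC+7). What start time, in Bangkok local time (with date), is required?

Target end time in UTC: 3:20 PM − 9:30 = 5:50 AM on Sep 24.
Subtract 3 hours and 29 minutes → start 2:21 AM UTC on Sep 24.
Bangkok is UTC+7:00: 2:21 AM + 7:00 = 9:21 AM on Sep 24.

9:21 AM on September 24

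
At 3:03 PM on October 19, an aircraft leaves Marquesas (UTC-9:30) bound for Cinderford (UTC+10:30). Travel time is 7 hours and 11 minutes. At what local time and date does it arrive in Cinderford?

Convert departure to UTC: 3:03 PM + 9:30 = 12:33 AM UTC on Oct 20.
Add 7 hours 11 minutes travel time → 7:44 AM UTC.
Cinderford is UTC+10:30, so local arrival = 7:44 AM + 10:30 = 6:14 PM on Oct 20.

6:14 PM on October 20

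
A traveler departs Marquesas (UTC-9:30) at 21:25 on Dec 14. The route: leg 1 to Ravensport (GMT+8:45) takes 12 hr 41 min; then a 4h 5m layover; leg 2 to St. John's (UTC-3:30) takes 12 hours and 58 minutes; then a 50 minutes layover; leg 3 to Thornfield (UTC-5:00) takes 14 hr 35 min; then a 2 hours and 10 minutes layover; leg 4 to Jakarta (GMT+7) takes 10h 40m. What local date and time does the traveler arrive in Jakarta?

23:54 on December 17

Convert departure to UTC: 21:25 + 9:30 = 06:55 UTC on Dec 15.
Add 12 hours 41 minutes leg 1 → 19:36 UTC.
Add 4 hours 5 minutes layover in Ravensport → 23:41 UTC.
Add 12 hours 58 minutes leg 2 → 12:39 UTC (Dec 16).
Add 50 minutes layover in St. John's → 13:29 UTC.
Add 14 hours 35 minutes leg 3 → 04:04 UTC (Dec 17).
Add 2 hours and 10 minutes layover in Thornfield → 06:14 UTC.
Add 10 hours and 40 minutes leg 4 → 16:54 UTC.
Jakarta is UTC+7:00, so local arrival = 16:54 + 7:00 = 23:54 on Dec 17.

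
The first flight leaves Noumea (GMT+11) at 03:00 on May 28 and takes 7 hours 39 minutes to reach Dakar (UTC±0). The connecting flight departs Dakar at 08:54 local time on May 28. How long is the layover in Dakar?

9 hours 15 minutes

Convert departure to UTC: 03:00 − 11:00 = 16:00 UTC on May 27.
Add 7 hours 39 minutes flight time → 23:39 UTC.
Dakar is UTC+0, so local arrival is the same: 23:39 on May 27.
Layover = 08:54 − 23:39 (+1 day) = 9 hours 15 minutes.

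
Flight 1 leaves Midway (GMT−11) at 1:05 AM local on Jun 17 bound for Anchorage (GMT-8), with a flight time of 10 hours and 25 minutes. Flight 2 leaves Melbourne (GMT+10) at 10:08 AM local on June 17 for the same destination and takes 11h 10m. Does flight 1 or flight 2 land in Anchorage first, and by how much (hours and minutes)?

the second, by 11 hours 12 minutes

Flight 1 in UTC: 1:05 AM + 11:00 = 12:05 PM on Jun 17.
+10 hours and 25 minutes → arrive 10:30 PM UTC on Jun 17.
Flight 2 in UTC: 10:08 AM − 10:00 = 12:08 AM on Jun 17.
+11 hours and 10 minutes → arrive 11:18 AM UTC on Jun 17.
Flight 2 lands earlier by 11 hours 12 minutes.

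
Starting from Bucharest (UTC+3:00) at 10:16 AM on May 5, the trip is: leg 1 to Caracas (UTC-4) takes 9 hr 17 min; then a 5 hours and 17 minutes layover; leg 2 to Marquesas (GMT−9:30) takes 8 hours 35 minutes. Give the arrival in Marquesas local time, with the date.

Convert departure to UTC: 10:16 AM − 3:00 = 7:16 AM UTC on May 5.
Add 9 hours 17 minutes leg 1 → 4:33 PM UTC.
Add 5 hours and 17 minutes layover in Caracas → 9:50 PM UTC.
Add 8 hours and 35 minutes leg 2 → 6:25 AM UTC (May 6).
Marquesas is UTC−9:30, so local arrival = 6:25 AM − 9:30 = 8:55 PM on May 5.

8:55 PM on May 5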